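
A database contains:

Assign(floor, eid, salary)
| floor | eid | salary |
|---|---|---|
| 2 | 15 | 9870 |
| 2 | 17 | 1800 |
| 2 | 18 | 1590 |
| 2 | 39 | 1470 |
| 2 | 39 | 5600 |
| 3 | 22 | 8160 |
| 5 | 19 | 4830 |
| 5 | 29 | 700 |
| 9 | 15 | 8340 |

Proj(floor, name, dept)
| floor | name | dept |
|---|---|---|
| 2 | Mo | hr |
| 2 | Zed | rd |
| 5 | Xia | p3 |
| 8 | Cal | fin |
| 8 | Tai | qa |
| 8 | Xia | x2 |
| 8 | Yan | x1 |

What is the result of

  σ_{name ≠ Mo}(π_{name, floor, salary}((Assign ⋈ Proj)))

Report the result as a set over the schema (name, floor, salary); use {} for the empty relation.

Assign ⋈ Proj (natural join on floor): {(2, 15, 9870, Mo, hr), (2, 15, 9870, Zed, rd), (2, 17, 1800, Mo, hr), (2, 17, 1800, Zed, rd), (2, 18, 1590, Mo, hr), (2, 18, 1590, Zed, rd), (2, 39, 1470, Mo, hr), (2, 39, 1470, Zed, rd), (2, 39, 5600, Mo, hr), (2, 39, 5600, Zed, rd), (5, 19, 4830, Xia, p3), (5, 29, 700, Xia, p3)}
Projecting to name, floor, salary: {(Mo, 2, 1470), (Mo, 2, 1590), (Mo, 2, 1800), (Mo, 2, 5600), (Mo, 2, 9870), (Xia, 5, 4830), (Xia, 5, 700), (Zed, 2, 1470), (Zed, 2, 1590), (Zed, 2, 1800), (Zed, 2, 5600), (Zed, 2, 9870)}
Filtering on name ≠ Mo leaves {(Xia, 5, 4830), (Xia, 5, 700), (Zed, 2, 1470), (Zed, 2, 1590), (Zed, 2, 1800), (Zed, 2, 5600), (Zed, 2, 9870)}.

{(Xia, 5, 4830), (Xia, 5, 700), (Zed, 2, 1470), (Zed, 2, 1590), (Zed, 2, 1800), (Zed, 2, 5600), (Zed, 2, 9870)}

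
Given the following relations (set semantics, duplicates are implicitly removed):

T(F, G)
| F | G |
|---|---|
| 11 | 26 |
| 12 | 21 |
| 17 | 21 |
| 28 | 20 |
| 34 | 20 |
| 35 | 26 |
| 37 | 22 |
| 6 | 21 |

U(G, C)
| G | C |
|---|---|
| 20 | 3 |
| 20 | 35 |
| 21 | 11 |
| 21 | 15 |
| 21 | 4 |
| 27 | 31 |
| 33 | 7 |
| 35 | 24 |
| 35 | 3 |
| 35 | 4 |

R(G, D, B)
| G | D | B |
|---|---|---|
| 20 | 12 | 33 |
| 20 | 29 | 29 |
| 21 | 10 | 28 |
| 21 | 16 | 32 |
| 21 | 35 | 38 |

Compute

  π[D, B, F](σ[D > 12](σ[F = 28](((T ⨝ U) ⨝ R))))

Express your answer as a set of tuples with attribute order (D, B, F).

{(29, 29, 28)}

T ⋈ U (natural join on G): {(12, 21, 11), (12, 21, 15), (12, 21, 4), (17, 21, 11), (17, 21, 15), (17, 21, 4), (28, 20, 3), (28, 20, 35), (34, 20, 3), (34, 20, 35), (6, 21, 11), (6, 21, 15), (6, 21, 4)}
(T ⨝ U) ⋈ R (natural join on G): {(12, 21, 11, 10, 28), (12, 21, 11, 16, 32), (12, 21, 11, 35, 38), (12, 21, 15, 10, 28), (12, 21, 15, 16, 32), (12, 21, 15, 35, 38), (12, 21, 4, 10, 28), (12, 21, 4, 16, 32), (12, 21, 4, 35, 38), (17, 21, 11, 10, 28), (17, 21, 11, 16, 32), (17, 21, 11, 35, 38), (17, 21, 15, 10, 28), (17, 21, 15, 16, 32), (17, 21, 15, 35, 38), (17, 21, 4, 10, 28), (17, 21, 4, 16, 32), (17, 21, 4, 35, 38), (28, 20, 3, 12, 33), (28, 20, 3, 29, 29), (28, 20, 35, 12, 33), (28, 20, 35, 29, 29), (34, 20, 3, 12, 33), (34, 20, 3, 29, 29), (34, 20, 35, 12, 33), (34, 20, 35, 29, 29), (6, 21, 11, 10, 28), (6, 21, 11, 16, 32), (6, 21, 11, 35, 38), (6, 21, 15, 10, 28), (6, 21, 15, 16, 32), (6, 21, 15, 35, 38), (6, 21, 4, 10, 28), (6, 21, 4, 16, 32), (6, 21, 4, 35, 38)}
Apply σ_{F = 28}; surviving tuples: {(28, 20, 3, 12, 33), (28, 20, 3, 29, 29), (28, 20, 35, 12, 33), (28, 20, 35, 29, 29)}
Apply σ_{D > 12}; surviving tuples: {(28, 20, 3, 29, 29), (28, 20, 35, 29, 29)}
π_{D, B, F} gives {(29, 29, 28)} (1 duplicate(s) eliminated).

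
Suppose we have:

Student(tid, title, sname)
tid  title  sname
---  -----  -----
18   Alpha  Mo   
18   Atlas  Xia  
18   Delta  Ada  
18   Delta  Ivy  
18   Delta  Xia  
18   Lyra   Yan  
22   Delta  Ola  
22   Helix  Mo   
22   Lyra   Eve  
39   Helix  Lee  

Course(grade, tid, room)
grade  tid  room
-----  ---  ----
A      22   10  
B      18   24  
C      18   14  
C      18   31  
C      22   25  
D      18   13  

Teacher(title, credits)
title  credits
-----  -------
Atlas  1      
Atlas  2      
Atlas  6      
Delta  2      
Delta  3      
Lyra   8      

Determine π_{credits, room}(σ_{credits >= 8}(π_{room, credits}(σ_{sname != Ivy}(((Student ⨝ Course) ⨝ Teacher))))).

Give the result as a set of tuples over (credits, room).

Joining Student and Course on tid yields {(18, Alpha, Mo, B, 24), (18, Alpha, Mo, C, 14), (18, Alpha, Mo, C, 31), (18, Alpha, Mo, D, 13), (18, Atlas, Xia, B, 24), (18, Atlas, Xia, C, 14), (18, Atlas, Xia, C, 31), (18, Atlas, Xia, D, 13), (18, Delta, Ada, B, 24), (18, Delta, Ada, C, 14), (18, Delta, Ada, C, 31), (18, Delta, Ada, D, 13), (18, Delta, Ivy, B, 24), (18, Delta, Ivy, C, 14), (18, Delta, Ivy, C, 31), (18, Delta, Ivy, D, 13), (18, Delta, Xia, B, 24), (18, Delta, Xia, C, 14), (18, Delta, Xia, C, 31), (18, Delta, Xia, D, 13), (18, Lyra, Yan, B, 24), (18, Lyra, Yan, C, 14), (18, Lyra, Yan, C, 31), (18, Lyra, Yan, D, 13), (22, Delta, Ola, A, 10), (22, Delta, Ola, C, 25), (22, Helix, Mo, A, 10), (22, Helix, Mo, C, 25), (22, Lyra, Eve, A, 10), (22, Lyra, Eve, C, 25)}.
Joining (Student ⨝ Course) and Teacher on title yields {(18, Atlas, Xia, B, 24, 1), (18, Atlas, Xia, B, 24, 2), (18, Atlas, Xia, B, 24, 6), (18, Atlas, Xia, C, 14, 1), (18, Atlas, Xia, C, 14, 2), (18, Atlas, Xia, C, 14, 6), (18, Atlas, Xia, C, 31, 1), (18, Atlas, Xia, C, 31, 2), (18, Atlas, Xia, C, 31, 6), (18, Atlas, Xia, D, 13, 1), (18, Atlas, Xia, D, 13, 2), (18, Atlas, Xia, D, 13, 6), (18, Delta, Ada, B, 24, 2), (18, Delta, Ada, B, 24, 3), (18, Delta, Ada, C, 14, 2), (18, Delta, Ada, C, 14, 3), (18, Delta, Ada, C, 31, 2), (18, Delta, Ada, C, 31, 3), (18, Delta, Ada, D, 13, 2), (18, Delta, Ada, D, 13, 3), (18, Delta, Ivy, B, 24, 2), (18, Delta, Ivy, B, 24, 3), (18, Delta, Ivy, C, 14, 2), (18, Delta, Ivy, C, 14, 3), (18, Delta, Ivy, C, 31, 2), (18, Delta, Ivy, C, 31, 3), (18, Delta, Ivy, D, 13, 2), (18, Delta, Ivy, D, 13, 3), (18, Delta, Xia, B, 24, 2), (18, Delta, Xia, B, 24, 3), (18, Delta, Xia, C, 14, 2), (18, Delta, Xia, C, 14, 3), (18, Delta, Xia, C, 31, 2), (18, Delta, Xia, C, 31, 3), (18, Delta, Xia, D, 13, 2), (18, Delta, Xia, D, 13, 3), (18, Lyra, Yan, B, 24, 8), (18, Lyra, Yan, C, 14, 8), (18, Lyra, Yan, C, 31, 8), (18, Lyra, Yan, D, 13, 8), (22, Delta, Ola, A, 10, 2), (22, Delta, Ola, A, 10, 3), (22, Delta, Ola, C, 25, 2), (22, Delta, Ola, C, 25, 3), (22, Lyra, Eve, A, 10, 8), (22, Lyra, Eve, C, 25, 8)}.
Filtering on sname != Ivy leaves {(18, Atlas, Xia, B, 24, 1), (18, Atlas, Xia, B, 24, 2), (18, Atlas, Xia, B, 24, 6), (18, Atlas, Xia, C, 14, 1), (18, Atlas, Xia, C, 14, 2), (18, Atlas, Xia, C, 14, 6), (18, Atlas, Xia, C, 31, 1), (18, Atlas, Xia, C, 31, 2), (18, Atlas, Xia, C, 31, 6), (18, Atlas, Xia, D, 13, 1), (18, Atlas, Xia, D, 13, 2), (18, Atlas, Xia, D, 13, 6), (18, Delta, Ada, B, 24, 2), (18, Delta, Ada, B, 24, 3), (18, Delta, Ada, C, 14, 2), (18, Delta, Ada, C, 14, 3), (18, Delta, Ada, C, 31, 2), (18, Delta, Ada, C, 31, 3), (18, Delta, Ada, D, 13, 2), (18, Delta, Ada, D, 13, 3), (18, Delta, Xia, B, 24, 2), (18, Delta, Xia, B, 24, 3), (18, Delta, Xia, C, 14, 2), (18, Delta, Xia, C, 14, 3), (18, Delta, Xia, C, 31, 2), (18, Delta, Xia, C, 31, 3), (18, Delta, Xia, D, 13, 2), (18, Delta, Xia, D, 13, 3), (18, Lyra, Yan, B, 24, 8), (18, Lyra, Yan, C, 14, 8), (18, Lyra, Yan, C, 31, 8), (18, Lyra, Yan, D, 13, 8), (22, Delta, Ola, A, 10, 2), (22, Delta, Ola, A, 10, 3), (22, Delta, Ola, C, 25, 2), (22, Delta, Ola, C, 25, 3), (22, Lyra, Eve, A, 10, 8), (22, Lyra, Eve, C, 25, 8)}.
Keep only column(s) room, credits (12 duplicate(s) eliminated): {(10, 2), (10, 3), (10, 8), (13, 1), (13, 2), (13, 3), (13, 6), (13, 8), (14, 1), (14, 2), (14, 3), (14, 6), (14, 8), (24, 1), (24, 2), (24, 3), (24, 6), (24, 8), (25, 2), (25, 3), (25, 8), (31, 1), (31, 2), (31, 3), (31, 6), (31, 8)}
Filtering on credits >= 8 leaves {(10, 8), (13, 8), (14, 8), (24, 8), (25, 8), (31, 8)}.
Keep only column(s) credits, room: {(8, 10), (8, 13), (8, 14), (8, 24), (8, 25), (8, 31)}

{(8, 10), (8, 13), (8, 14), (8, 24), (8, 25), (8, 31)}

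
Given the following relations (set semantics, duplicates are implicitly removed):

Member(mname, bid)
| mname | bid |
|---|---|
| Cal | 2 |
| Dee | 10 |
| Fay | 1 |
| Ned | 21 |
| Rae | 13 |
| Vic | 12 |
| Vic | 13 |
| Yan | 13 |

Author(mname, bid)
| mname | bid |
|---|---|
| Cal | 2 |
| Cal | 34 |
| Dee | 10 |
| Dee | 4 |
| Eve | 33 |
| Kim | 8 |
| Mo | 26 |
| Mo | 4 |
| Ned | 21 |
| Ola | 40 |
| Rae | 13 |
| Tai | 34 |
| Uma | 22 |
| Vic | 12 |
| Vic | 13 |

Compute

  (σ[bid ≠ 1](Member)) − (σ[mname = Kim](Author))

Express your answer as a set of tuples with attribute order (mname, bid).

σ[bid ≠ 1]: keep tuples satisfying bid ≠ 1 → {(Cal, 2), (Dee, 10), (Ned, 21), (Rae, 13), (Vic, 12), (Vic, 13), (Yan, 13)}
σ[mname = Kim]: keep tuples satisfying mname = Kim → {(Kim, 8)}
Difference: {(Cal, 2), (Dee, 10), (Ned, 21), (Rae, 13), (Vic, 12), (Vic, 13), (Yan, 13)} with {(Kim, 8)} → {(Cal, 2), (Dee, 10), (Ned, 21), (Rae, 13), (Vic, 12), (Vic, 13), (Yan, 13)}

{(Cal, 2), (Dee, 10), (Ned, 21), (Rae, 13), (Vic, 12), (Vic, 13), (Yan, 13)}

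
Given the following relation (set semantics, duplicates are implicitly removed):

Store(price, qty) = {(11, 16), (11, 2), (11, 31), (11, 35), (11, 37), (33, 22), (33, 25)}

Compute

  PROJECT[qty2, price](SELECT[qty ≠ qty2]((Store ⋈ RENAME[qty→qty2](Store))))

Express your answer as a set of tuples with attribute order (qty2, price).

{(16, 11), (2, 11), (22, 33), (25, 33), (31, 11), (35, 11), (37, 11)}

ρ[qty→qty2]: schema becomes (price, qty2); tuples unchanged.
Store ⋈ RENAME[qty→qty2](Store) (natural join on price): {(11, 16, 16), (11, 16, 2), (11, 16, 31), (11, 16, 35), (11, 16, 37), (11, 2, 16), (11, 2, 2), (11, 2, 31), (11, 2, 35), (11, 2, 37), (11, 31, 16), (11, 31, 2), (11, 31, 31), (11, 31, 35), (11, 31, 37), (11, 35, 16), (11, 35, 2), (11, 35, 31), (11, 35, 35), (11, 35, 37), (11, 37, 16), (11, 37, 2), (11, 37, 31), (11, 37, 35), (11, 37, 37), (33, 22, 22), (33, 22, 25), (33, 25, 22), (33, 25, 25)}
Selection qty ≠ qty2: {(11, 16, 2), (11, 16, 31), (11, 16, 35), (11, 16, 37), (11, 2, 16), (11, 2, 31), (11, 2, 35), (11, 2, 37), (11, 31, 16), (11, 31, 2), (11, 31, 35), (11, 31, 37), (11, 35, 16), (11, 35, 2), (11, 35, 31), (11, 35, 37), (11, 37, 16), (11, 37, 2), (11, 37, 31), (11, 37, 35), (33, 22, 25), (33, 25, 22)}
π_{qty2, price} gives {(16, 11), (2, 11), (22, 33), (25, 33), (31, 11), (35, 11), (37, 11)} (15 duplicate(s) eliminated).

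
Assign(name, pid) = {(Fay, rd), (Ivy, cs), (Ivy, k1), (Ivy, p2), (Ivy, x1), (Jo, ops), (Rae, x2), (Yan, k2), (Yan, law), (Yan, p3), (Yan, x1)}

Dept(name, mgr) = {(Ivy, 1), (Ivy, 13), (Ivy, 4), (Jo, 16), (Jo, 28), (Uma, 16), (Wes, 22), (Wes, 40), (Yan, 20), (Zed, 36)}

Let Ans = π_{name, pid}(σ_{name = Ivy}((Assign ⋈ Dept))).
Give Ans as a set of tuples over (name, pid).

{(Ivy, cs), (Ivy, k1), (Ivy, p2), (Ivy, x1)}

Natural join on name: {(Ivy, cs, 1), (Ivy, cs, 13), (Ivy, cs, 4), (Ivy, k1, 1), (Ivy, k1, 13), (Ivy, k1, 4), (Ivy, p2, 1), (Ivy, p2, 13), (Ivy, p2, 4), (Ivy, x1, 1), (Ivy, x1, 13), (Ivy, x1, 4), (Jo, ops, 16), (Jo, ops, 28), (Yan, k2, 20), (Yan, law, 20), (Yan, p3, 20), (Yan, x1, 20)}
Selection name = Ivy: {(Ivy, cs, 1), (Ivy, cs, 13), (Ivy, cs, 4), (Ivy, k1, 1), (Ivy, k1, 13), (Ivy, k1, 4), (Ivy, p2, 1), (Ivy, p2, 13), (Ivy, p2, 4), (Ivy, x1, 1), (Ivy, x1, 13), (Ivy, x1, 4)}
π[name, pid]: project onto (name, pid) (8 duplicate(s) eliminated) → {(Ivy, cs), (Ivy, k1), (Ivy, p2), (Ivy, x1)}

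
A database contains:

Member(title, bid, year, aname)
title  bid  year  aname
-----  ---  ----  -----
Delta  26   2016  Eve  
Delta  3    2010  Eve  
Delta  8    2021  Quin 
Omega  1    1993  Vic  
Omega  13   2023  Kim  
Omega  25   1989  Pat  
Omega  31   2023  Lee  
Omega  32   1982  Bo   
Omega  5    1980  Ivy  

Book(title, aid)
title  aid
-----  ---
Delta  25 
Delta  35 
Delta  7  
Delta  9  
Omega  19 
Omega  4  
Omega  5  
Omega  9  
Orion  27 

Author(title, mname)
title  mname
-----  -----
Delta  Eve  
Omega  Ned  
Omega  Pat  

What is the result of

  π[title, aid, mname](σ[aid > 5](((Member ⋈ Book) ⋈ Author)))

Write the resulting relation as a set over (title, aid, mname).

{(Delta, 25, Eve), (Delta, 35, Eve), (Delta, 7, Eve), (Delta, 9, Eve), (Omega, 19, Ned), (Omega, 19, Pat), (Omega, 9, Ned), (Omega, 9, Pat)}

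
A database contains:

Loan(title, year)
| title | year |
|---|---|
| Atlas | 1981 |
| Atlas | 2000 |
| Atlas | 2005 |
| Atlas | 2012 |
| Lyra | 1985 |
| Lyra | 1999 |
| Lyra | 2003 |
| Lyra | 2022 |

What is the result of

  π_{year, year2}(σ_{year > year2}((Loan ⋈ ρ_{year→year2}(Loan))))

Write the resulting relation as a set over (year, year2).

ρ[year→year2]: schema becomes (title, year2); tuples unchanged.
Loan ⋈ ρ_{year→year2}(Loan) (natural join on title): {(Atlas, 1981, 1981), (Atlas, 1981, 2000), (Atlas, 1981, 2005), (Atlas, 1981, 2012), (Atlas, 2000, 1981), (Atlas, 2000, 2000), (Atlas, 2000, 2005), (Atlas, 2000, 2012), (Atlas, 2005, 1981), (Atlas, 2005, 2000), (Atlas, 2005, 2005), (Atlas, 2005, 2012), (Atlas, 2012, 1981), (Atlas, 2012, 2000), (Atlas, 2012, 2005), (Atlas, 2012, 2012), (Lyra, 1985, 1985), (Lyra, 1985, 1999), (Lyra, 1985, 2003), (Lyra, 1985, 2022), (Lyra, 1999, 1985), (Lyra, 1999, 1999), (Lyra, 1999, 2003), (Lyra, 1999, 2022), (Lyra, 2003, 1985), (Lyra, 2003, 1999), (Lyra, 2003, 2003), (Lyra, 2003, 2022), (Lyra, 2022, 1985), (Lyra, 2022, 1999), (Lyra, 2022, 2003), (Lyra, 2022, 2022)}
σ[year > year2]: keep tuples satisfying year > year2 → {(Atlas, 2000, 1981), (Atlas, 2005, 1981), (Atlas, 2005, 2000), (Atlas, 2012, 1981), (Atlas, 2012, 2000), (Atlas, 2012, 2005), (Lyra, 1999, 1985), (Lyra, 2003, 1985), (Lyra, 2003, 1999), (Lyra, 2022, 1985), (Lyra, 2022, 1999), (Lyra, 2022, 2003)}
Projecting to year, year2: {(1999, 1985), (2000, 1981), (2003, 1985), (2003, 1999), (2005, 1981), (2005, 2000), (2012, 1981), (2012, 2000), (2012, 2005), (2022, 1985), (2022, 1999), (2022, 2003)}

{(1999, 1985), (2000, 1981), (2003, 1985), (2003, 1999), (2005, 1981), (2005, 2000), (2012, 1981), (2012, 2000), (2012, 2005), (2022, 1985), (2022, 1999), (2022, 2003)}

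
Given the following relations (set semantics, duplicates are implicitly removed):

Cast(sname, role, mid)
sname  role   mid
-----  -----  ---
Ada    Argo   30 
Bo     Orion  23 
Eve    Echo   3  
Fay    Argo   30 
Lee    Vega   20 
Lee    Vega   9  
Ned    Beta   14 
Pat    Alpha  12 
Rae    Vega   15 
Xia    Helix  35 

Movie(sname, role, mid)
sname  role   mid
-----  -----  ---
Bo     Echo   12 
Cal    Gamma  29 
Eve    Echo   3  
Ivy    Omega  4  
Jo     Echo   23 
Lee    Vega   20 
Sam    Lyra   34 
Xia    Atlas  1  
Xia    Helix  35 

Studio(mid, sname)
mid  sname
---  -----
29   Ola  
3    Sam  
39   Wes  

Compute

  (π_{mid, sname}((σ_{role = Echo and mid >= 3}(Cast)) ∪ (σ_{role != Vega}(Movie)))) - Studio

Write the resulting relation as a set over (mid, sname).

Filtering on role = Echo and mid >= 3 leaves {(Eve, Echo, 3)}.
Filtering on role != Vega leaves {(Bo, Echo, 12), (Cal, Gamma, 29), (Eve, Echo, 3), (Ivy, Omega, 4), (Jo, Echo, 23), (Sam, Lyra, 34), (Xia, Atlas, 1), (Xia, Helix, 35)}.
Set union of the two operands is {(Bo, Echo, 12), (Cal, Gamma, 29), (Eve, Echo, 3), (Ivy, Omega, 4), (Jo, Echo, 23), (Sam, Lyra, 34), (Xia, Atlas, 1), (Xia, Helix, 35)}.
π[mid, sname]: project onto (mid, sname) → {(1, Xia), (12, Bo), (23, Jo), (29, Cal), (3, Eve), (34, Sam), (35, Xia), (4, Ivy)}
Set difference of the two operands is {(1, Xia), (12, Bo), (23, Jo), (29, Cal), (3, Eve), (34, Sam), (35, Xia), (4, Ivy)}.

{(1, Xia), (12, Bo), (23, Jo), (29, Cal), (3, Eve), (34, Sam), (35, Xia), (4, Ivy)}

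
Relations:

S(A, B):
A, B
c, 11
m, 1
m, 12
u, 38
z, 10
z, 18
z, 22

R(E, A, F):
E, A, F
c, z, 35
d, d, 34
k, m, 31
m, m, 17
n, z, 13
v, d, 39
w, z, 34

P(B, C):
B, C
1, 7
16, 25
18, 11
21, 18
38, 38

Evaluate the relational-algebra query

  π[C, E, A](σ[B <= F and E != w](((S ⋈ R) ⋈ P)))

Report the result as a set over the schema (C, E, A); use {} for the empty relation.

Joining S and R on A yields {(m, 1, k, 31), (m, 1, m, 17), (m, 12, k, 31), (m, 12, m, 17), (z, 10, c, 35), (z, 10, n, 13), (z, 10, w, 34), (z, 18, c, 35), (z, 18, n, 13), (z, 18, w, 34), (z, 22, c, 35), (z, 22, n, 13), (z, 22, w, 34)}.
Joining (S ⋈ R) and P on B yields {(m, 1, k, 31, 7), (m, 1, m, 17, 7), (z, 18, c, 35, 11), (z, 18, n, 13, 11), (z, 18, w, 34, 11)}.
σ[B <= F and E != w]: keep tuples satisfying B <= F and E != w → {(m, 1, k, 31, 7), (m, 1, m, 17, 7), (z, 18, c, 35, 11)}
π[C, E, A]: project onto (C, E, A) → {(11, c, z), (7, k, m), (7, m, m)}

{(11, c, z), (7, k, m), (7, m, m)}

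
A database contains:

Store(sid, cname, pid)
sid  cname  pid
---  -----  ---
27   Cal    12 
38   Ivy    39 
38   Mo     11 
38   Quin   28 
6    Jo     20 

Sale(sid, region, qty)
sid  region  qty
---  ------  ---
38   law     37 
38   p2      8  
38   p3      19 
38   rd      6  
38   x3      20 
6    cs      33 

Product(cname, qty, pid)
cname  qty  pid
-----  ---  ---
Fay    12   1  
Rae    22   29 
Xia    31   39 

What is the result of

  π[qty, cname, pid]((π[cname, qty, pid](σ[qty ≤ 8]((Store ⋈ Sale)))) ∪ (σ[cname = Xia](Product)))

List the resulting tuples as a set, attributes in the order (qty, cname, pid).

Store ⋈ Sale (natural join on sid): {(38, Ivy, 39, law, 37), (38, Ivy, 39, p2, 8), (38, Ivy, 39, p3, 19), (38, Ivy, 39, rd, 6), (38, Ivy, 39, x3, 20), (38, Mo, 11, law, 37), (38, Mo, 11, p2, 8), (38, Mo, 11, p3, 19), (38, Mo, 11, rd, 6), (38, Mo, 11, x3, 20), (38, Quin, 28, law, 37), (38, Quin, 28, p2, 8), (38, Quin, 28, p3, 19), (38, Quin, 28, rd, 6), (38, Quin, 28, x3, 20), (6, Jo, 20, cs, 33)}
σ[qty ≤ 8]: keep tuples satisfying qty ≤ 8 → {(38, Ivy, 39, p2, 8), (38, Ivy, 39, rd, 6), (38, Mo, 11, p2, 8), (38, Mo, 11, rd, 6), (38, Quin, 28, p2, 8), (38, Quin, 28, rd, 6)}
Keep only column(s) cname, qty, pid: {(Ivy, 6, 39), (Ivy, 8, 39), (Mo, 6, 11), (Mo, 8, 11), (Quin, 6, 28), (Quin, 8, 28)}
σ[cname = Xia]: keep tuples satisfying cname = Xia → {(Xia, 31, 39)}
Union: {(Ivy, 6, 39), (Ivy, 8, 39), (Mo, 6, 11), (Mo, 8, 11), (Quin, 6, 28), (Quin, 8, 28)} with {(Xia, 31, 39)} → {(Ivy, 6, 39), (Ivy, 8, 39), (Mo, 6, 11), (Mo, 8, 11), (Quin, 6, 28), (Quin, 8, 28), (Xia, 31, 39)}
Keep only column(s) qty, cname, pid: {(31, Xia, 39), (6, Ivy, 39), (6, Mo, 11), (6, Quin, 28), (8, Ivy, 39), (8, Mo, 11), (8, Quin, 28)}

{(31, Xia, 39), (6, Ivy, 39), (6, Mo, 11), (6, Quin, 28), (8, Ivy, 39), (8, Mo, 11), (8, Quin, 28)}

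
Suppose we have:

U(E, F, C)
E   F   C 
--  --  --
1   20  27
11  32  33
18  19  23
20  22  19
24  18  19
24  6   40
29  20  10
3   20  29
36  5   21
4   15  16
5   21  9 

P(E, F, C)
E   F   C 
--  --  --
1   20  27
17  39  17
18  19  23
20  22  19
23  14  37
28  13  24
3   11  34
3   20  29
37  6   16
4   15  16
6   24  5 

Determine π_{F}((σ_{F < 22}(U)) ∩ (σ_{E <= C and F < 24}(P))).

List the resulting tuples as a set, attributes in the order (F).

{15, 19, 20}

Filtering on F < 22 leaves {(1, 20, 27), (18, 19, 23), (24, 18, 19), (24, 6, 40), (29, 20, 10), (3, 20, 29), (36, 5, 21), (4, 15, 16), (5, 21, 9)}.
Filtering on E <= C and F < 24 leaves {(1, 20, 27), (18, 19, 23), (23, 14, 37), (3, 11, 34), (3, 20, 29), (4, 15, 16)}.
Taking the intersection: {(1, 20, 27), (18, 19, 23), (3, 20, 29), (4, 15, 16)}
π_{F} gives {15, 19, 20} (1 duplicate(s) eliminated).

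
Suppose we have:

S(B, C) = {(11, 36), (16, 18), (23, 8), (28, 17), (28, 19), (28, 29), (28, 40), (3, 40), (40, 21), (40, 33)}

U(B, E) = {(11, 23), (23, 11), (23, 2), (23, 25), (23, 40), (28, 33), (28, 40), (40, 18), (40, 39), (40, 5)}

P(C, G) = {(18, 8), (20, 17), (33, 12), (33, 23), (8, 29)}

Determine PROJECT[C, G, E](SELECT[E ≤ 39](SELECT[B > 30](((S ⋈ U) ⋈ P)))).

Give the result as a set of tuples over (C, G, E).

{(33, 12, 18), (33, 12, 39), (33, 12, 5), (33, 23, 18), (33, 23, 39), (33, 23, 5)}

S ⋈ U (natural join on B): {(11, 36, 23), (23, 8, 11), (23, 8, 2), (23, 8, 25), (23, 8, 40), (28, 17, 33), (28, 17, 40), (28, 19, 33), (28, 19, 40), (28, 29, 33), (28, 29, 40), (28, 40, 33), (28, 40, 40), (40, 21, 18), (40, 21, 39), (40, 21, 5), (40, 33, 18), (40, 33, 39), (40, 33, 5)}
(S ⋈ U) ⋈ P (natural join on C): {(23, 8, 11, 29), (23, 8, 2, 29), (23, 8, 25, 29), (23, 8, 40, 29), (40, 33, 18, 12), (40, 33, 18, 23), (40, 33, 39, 12), (40, 33, 39, 23), (40, 33, 5, 12), (40, 33, 5, 23)}
Selection B > 30: {(40, 33, 18, 12), (40, 33, 18, 23), (40, 33, 39, 12), (40, 33, 39, 23), (40, 33, 5, 12), (40, 33, 5, 23)}
Selection E ≤ 39: {(40, 33, 18, 12), (40, 33, 18, 23), (40, 33, 39, 12), (40, 33, 39, 23), (40, 33, 5, 12), (40, 33, 5, 23)}
π_{C, G, E} gives {(33, 12, 18), (33, 12, 39), (33, 12, 5), (33, 23, 18), (33, 23, 39), (33, 23, 5)}.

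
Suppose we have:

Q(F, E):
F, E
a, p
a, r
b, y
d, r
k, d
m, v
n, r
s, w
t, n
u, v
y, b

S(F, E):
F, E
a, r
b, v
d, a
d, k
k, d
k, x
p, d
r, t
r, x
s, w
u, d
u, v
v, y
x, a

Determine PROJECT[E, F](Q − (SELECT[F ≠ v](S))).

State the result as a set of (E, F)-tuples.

{(b, y), (n, t), (p, a), (r, d), (r, n), (v, m), (y, b)}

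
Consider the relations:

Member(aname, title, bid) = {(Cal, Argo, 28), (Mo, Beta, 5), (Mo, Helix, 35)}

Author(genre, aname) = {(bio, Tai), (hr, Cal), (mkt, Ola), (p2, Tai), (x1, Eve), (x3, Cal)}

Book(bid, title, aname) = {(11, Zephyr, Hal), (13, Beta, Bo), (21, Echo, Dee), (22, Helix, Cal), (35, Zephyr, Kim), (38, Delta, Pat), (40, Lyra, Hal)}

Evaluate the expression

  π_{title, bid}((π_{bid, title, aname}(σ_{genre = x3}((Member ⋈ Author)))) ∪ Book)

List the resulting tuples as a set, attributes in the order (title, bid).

Natural join on aname: {(Cal, Argo, 28, hr), (Cal, Argo, 28, x3)}
Apply σ_{genre = x3}; surviving tuples: {(Cal, Argo, 28, x3)}
Projecting to bid, title, aname: {(28, Argo, Cal)}
Set union of the two operands is {(11, Zephyr, Hal), (13, Beta, Bo), (21, Echo, Dee), (22, Helix, Cal), (28, Argo, Cal), (35, Zephyr, Kim), (38, Delta, Pat), (40, Lyra, Hal)}.
Projecting to title, bid: {(Argo, 28), (Beta, 13), (Delta, 38), (Echo, 21), (Helix, 22), (Lyra, 40), (Zephyr, 11), (Zephyr, 35)}

{(Argo, 28), (Beta, 13), (Delta, 38), (Echo, 21), (Helix, 22), (Lyra, 40), (Zephyr, 11), (Zephyr, 35)}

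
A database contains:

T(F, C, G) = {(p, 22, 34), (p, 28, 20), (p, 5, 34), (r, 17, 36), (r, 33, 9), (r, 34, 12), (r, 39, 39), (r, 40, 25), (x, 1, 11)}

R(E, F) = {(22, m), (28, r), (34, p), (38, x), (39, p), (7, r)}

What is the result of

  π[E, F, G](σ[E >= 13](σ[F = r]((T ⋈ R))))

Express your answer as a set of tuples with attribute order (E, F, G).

{(28, r, 12), (28, r, 25), (28, r, 36), (28, r, 39), (28, r, 9)}

Natural join on F: {(p, 22, 34, 34), (p, 22, 34, 39), (p, 28, 20, 34), (p, 28, 20, 39), (p, 5, 34, 34), (p, 5, 34, 39), (r, 17, 36, 28), (r, 17, 36, 7), (r, 33, 9, 28), (r, 33, 9, 7), (r, 34, 12, 28), (r, 34, 12, 7), (r, 39, 39, 28), (r, 39, 39, 7), (r, 40, 25, 28), (r, 40, 25, 7), (x, 1, 11, 38)}
Apply σ_{F = r}; surviving tuples: {(r, 17, 36, 28), (r, 17, 36, 7), (r, 33, 9, 28), (r, 33, 9, 7), (r, 34, 12, 28), (r, 34, 12, 7), (r, 39, 39, 28), (r, 39, 39, 7), (r, 40, 25, 28), (r, 40, 25, 7)}
Apply σ_{E >= 13}; surviving tuples: {(r, 17, 36, 28), (r, 33, 9, 28), (r, 34, 12, 28), (r, 39, 39, 28), (r, 40, 25, 28)}
π[E, F, G]: project onto (E, F, G) → {(28, r, 12), (28, r, 25), (28, r, 36), (28, r, 39), (28, r, 9)}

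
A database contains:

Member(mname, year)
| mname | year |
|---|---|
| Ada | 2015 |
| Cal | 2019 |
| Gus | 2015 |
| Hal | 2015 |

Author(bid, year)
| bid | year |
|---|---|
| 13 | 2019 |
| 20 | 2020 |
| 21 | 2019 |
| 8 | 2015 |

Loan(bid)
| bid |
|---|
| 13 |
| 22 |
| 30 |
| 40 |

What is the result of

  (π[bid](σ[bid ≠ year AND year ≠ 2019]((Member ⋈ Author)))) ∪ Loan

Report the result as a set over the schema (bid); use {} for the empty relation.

{13, 22, 30, 40, 8}

Member ⋈ Author (natural join on year): {(Ada, 2015, 8), (Cal, 2019, 13), (Cal, 2019, 21), (Gus, 2015, 8), (Hal, 2015, 8)}
σ[bid ≠ year AND year ≠ 2019]: keep tuples satisfying bid ≠ year AND year ≠ 2019 → {(Ada, 2015, 8), (Gus, 2015, 8), (Hal, 2015, 8)}
π[bid]: project onto (bid) (2 duplicate(s) eliminated) → {8}
Taking the union: {13, 22, 30, 40, 8}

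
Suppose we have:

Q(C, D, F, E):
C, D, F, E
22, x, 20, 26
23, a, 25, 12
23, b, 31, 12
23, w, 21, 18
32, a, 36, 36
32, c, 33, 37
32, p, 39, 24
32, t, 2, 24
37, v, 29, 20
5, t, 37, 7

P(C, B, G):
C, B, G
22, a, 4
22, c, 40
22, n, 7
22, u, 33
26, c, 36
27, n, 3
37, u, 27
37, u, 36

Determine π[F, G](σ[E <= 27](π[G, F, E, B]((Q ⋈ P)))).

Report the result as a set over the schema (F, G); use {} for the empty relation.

{(20, 33), (20, 4), (20, 40), (20, 7), (29, 27), (29, 36)}

Joining Q and P on C yields {(22, x, 20, 26, a, 4), (22, x, 20, 26, c, 40), (22, x, 20, 26, n, 7), (22, x, 20, 26, u, 33), (37, v, 29, 20, u, 27), (37, v, 29, 20, u, 36)}.
Projecting to G, F, E, B: {(27, 29, 20, u), (33, 20, 26, u), (36, 29, 20, u), (4, 20, 26, a), (40, 20, 26, c), (7, 20, 26, n)}
Filtering on E <= 27 leaves {(27, 29, 20, u), (33, 20, 26, u), (36, 29, 20, u), (4, 20, 26, a), (40, 20, 26, c), (7, 20, 26, n)}.
Projecting to F, G: {(20, 33), (20, 4), (20, 40), (20, 7), (29, 27), (29, 36)}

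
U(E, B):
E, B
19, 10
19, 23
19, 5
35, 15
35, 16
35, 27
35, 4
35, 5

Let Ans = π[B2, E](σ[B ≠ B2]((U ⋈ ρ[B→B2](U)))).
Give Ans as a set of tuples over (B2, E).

{(10, 19), (15, 35), (16, 35), (23, 19), (27, 35), (4, 35), (5, 19), (5, 35)}

ρ[B→B2]: schema becomes (E, B2); tuples unchanged.
Joining U and ρ[B→B2](U) on E yields {(19, 10, 10), (19, 10, 23), (19, 10, 5), (19, 23, 10), (19, 23, 23), (19, 23, 5), (19, 5, 10), (19, 5, 23), (19, 5, 5), (35, 15, 15), (35, 15, 16), (35, 15, 27), (35, 15, 4), (35, 15, 5), (35, 16, 15), (35, 16, 16), (35, 16, 27), (35, 16, 4), (35, 16, 5), (35, 27, 15), (35, 27, 16), (35, 27, 27), (35, 27, 4), (35, 27, 5), (35, 4, 15), (35, 4, 16), (35, 4, 27), (35, 4, 4), (35, 4, 5), (35, 5, 15), (35, 5, 16), (35, 5, 27), (35, 5, 4), (35, 5, 5)}.
Filtering on B ≠ B2 leaves {(19, 10, 23), (19, 10, 5), (19, 23, 10), (19, 23, 5), (19, 5, 10), (19, 5, 23), (35, 15, 16), (35, 15, 27), (35, 15, 4), (35, 15, 5), (35, 16, 15), (35, 16, 27), (35, 16, 4), (35, 16, 5), (35, 27, 15), (35, 27, 16), (35, 27, 4), (35, 27, 5), (35, 4, 15), (35, 4, 16), (35, 4, 27), (35, 4, 5), (35, 5, 15), (35, 5, 16), (35, 5, 27), (35, 5, 4)}.
π[B2, E]: project onto (B2, E) (18 duplicate(s) eliminated) → {(10, 19), (15, 35), (16, 35), (23, 19), (27, 35), (4, 35), (5, 19), (5, 35)}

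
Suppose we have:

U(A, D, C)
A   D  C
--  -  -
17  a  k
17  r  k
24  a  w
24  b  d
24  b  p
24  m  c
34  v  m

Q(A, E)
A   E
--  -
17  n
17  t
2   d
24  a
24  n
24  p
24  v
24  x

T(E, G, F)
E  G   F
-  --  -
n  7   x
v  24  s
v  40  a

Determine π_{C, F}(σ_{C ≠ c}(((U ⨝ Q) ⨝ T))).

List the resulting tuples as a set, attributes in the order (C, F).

{(d, a), (d, s), (d, x), (k, x), (p, a), (p, s), (p, x), (w, a), (w, s), (w, x)}

Joining U and Q on A yields {(17, a, k, n), (17, a, k, t), (17, r, k, n), (17, r, k, t), (24, a, w, a), (24, a, w, n), (24, a, w, p), (24, a, w, v), (24, a, w, x), (24, b, d, a), (24, b, d, n), (24, b, d, p), (24, b, d, v), (24, b, d, x), (24, b, p, a), (24, b, p, n), (24, b, p, p), (24, b, p, v), (24, b, p, x), (24, m, c, a), (24, m, c, n), (24, m, c, p), (24, m, c, v), (24, m, c, x)}.
Joining (U ⨝ Q) and T on E yields {(17, a, k, n, 7, x), (17, r, k, n, 7, x), (24, a, w, n, 7, x), (24, a, w, v, 24, s), (24, a, w, v, 40, a), (24, b, d, n, 7, x), (24, b, d, v, 24, s), (24, b, d, v, 40, a), (24, b, p, n, 7, x), (24, b, p, v, 24, s), (24, b, p, v, 40, a), (24, m, c, n, 7, x), (24, m, c, v, 24, s), (24, m, c, v, 40, a)}.
Filtering on C ≠ c leaves {(17, a, k, n, 7, x), (17, r, k, n, 7, x), (24, a, w, n, 7, x), (24, a, w, v, 24, s), (24, a, w, v, 40, a), (24, b, d, n, 7, x), (24, b, d, v, 24, s), (24, b, d, v, 40, a), (24, b, p, n, 7, x), (24, b, p, v, 24, s), (24, b, p, v, 40, a)}.
π[C, F]: project onto (C, F) (1 duplicate(s) eliminated) → {(d, a), (d, s), (d, x), (k, x), (p, a), (p, s), (p, x), (w, a), (w, s), (w, x)}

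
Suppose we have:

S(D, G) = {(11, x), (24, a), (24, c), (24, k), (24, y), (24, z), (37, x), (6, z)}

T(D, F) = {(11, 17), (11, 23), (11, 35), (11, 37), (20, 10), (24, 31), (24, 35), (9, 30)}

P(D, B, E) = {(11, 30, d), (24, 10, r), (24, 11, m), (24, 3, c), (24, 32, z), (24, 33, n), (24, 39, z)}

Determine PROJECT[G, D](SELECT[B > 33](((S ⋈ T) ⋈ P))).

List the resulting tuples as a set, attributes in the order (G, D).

{(a, 24), (c, 24), (k, 24), (y, 24), (z, 24)}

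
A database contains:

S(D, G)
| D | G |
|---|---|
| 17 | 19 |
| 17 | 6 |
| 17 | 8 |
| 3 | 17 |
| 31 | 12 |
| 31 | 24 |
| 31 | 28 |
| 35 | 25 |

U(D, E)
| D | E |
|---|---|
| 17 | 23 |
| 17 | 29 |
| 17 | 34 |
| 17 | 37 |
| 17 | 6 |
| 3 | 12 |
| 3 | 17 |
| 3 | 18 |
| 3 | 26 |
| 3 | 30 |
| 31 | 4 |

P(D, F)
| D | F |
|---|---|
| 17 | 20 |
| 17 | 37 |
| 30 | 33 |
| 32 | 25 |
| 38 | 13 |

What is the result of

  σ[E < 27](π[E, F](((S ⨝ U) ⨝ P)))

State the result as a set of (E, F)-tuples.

{(23, 20), (23, 37), (6, 20), (6, 37)}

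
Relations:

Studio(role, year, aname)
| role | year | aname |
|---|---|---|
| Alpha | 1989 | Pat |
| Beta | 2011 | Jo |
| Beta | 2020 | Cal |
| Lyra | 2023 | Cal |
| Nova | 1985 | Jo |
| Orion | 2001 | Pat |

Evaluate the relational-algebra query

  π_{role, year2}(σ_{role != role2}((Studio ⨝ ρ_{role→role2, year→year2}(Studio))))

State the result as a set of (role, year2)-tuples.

ρ[role→role2, year→year2]: schema becomes (role2, year2, aname); tuples unchanged.
Joining Studio and ρ_{role→role2, year→year2}(Studio) on aname yields {(Alpha, 1989, Pat, Alpha, 1989), (Alpha, 1989, Pat, Orion, 2001), (Beta, 2011, Jo, Beta, 2011), (Beta, 2011, Jo, Nova, 1985), (Beta, 2020, Cal, Beta, 2020), (Beta, 2020, Cal, Lyra, 2023), (Lyra, 2023, Cal, Beta, 2020), (Lyra, 2023, Cal, Lyra, 2023), (Nova, 1985, Jo, Beta, 2011), (Nova, 1985, Jo, Nova, 1985), (Orion, 2001, Pat, Alpha, 1989), (Orion, 2001, Pat, Orion, 2001)}.
Selection role != role2: {(Alpha, 1989, Pat, Orion, 2001), (Beta, 2011, Jo, Nova, 1985), (Beta, 2020, Cal, Lyra, 2023), (Lyra, 2023, Cal, Beta, 2020), (Nova, 1985, Jo, Beta, 2011), (Orion, 2001, Pat, Alpha, 1989)}
π[role, year2]: project onto (role, year2) → {(Alpha, 2001), (Beta, 1985), (Beta, 2023), (Lyra, 2020), (Nova, 2011), (Orion, 1989)}

{(Alpha, 2001), (Beta, 1985), (Beta, 2023), (Lyra, 2020), (Nova, 2011), (Orion, 1989)}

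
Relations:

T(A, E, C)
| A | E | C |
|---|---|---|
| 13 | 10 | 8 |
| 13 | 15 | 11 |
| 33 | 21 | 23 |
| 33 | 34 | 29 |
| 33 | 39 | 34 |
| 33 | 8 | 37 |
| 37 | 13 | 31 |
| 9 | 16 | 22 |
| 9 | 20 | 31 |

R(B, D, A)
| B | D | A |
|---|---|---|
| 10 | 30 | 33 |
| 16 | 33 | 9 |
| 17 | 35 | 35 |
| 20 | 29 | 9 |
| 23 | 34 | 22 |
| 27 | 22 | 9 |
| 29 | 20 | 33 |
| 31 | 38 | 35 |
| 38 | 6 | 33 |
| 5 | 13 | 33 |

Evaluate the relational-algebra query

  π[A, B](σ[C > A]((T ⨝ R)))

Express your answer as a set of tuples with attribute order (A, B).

Joining T and R on A yields {(33, 21, 23, 10, 30), (33, 21, 23, 29, 20), (33, 21, 23, 38, 6), (33, 21, 23, 5, 13), (33, 34, 29, 10, 30), (33, 34, 29, 29, 20), (33, 34, 29, 38, 6), (33, 34, 29, 5, 13), (33, 39, 34, 10, 30), (33, 39, 34, 29, 20), (33, 39, 34, 38, 6), (33, 39, 34, 5, 13), (33, 8, 37, 10, 30), (33, 8, 37, 29, 20), (33, 8, 37, 38, 6), (33, 8, 37, 5, 13), (9, 16, 22, 16, 33), (9, 16, 22, 20, 29), (9, 16, 22, 27, 22), (9, 20, 31, 16, 33), (9, 20, 31, 20, 29), (9, 20, 31, 27, 22)}.
σ[C > A]: keep tuples satisfying C > A → {(33, 39, 34, 10, 30), (33, 39, 34, 29, 20), (33, 39, 34, 38, 6), (33, 39, 34, 5, 13), (33, 8, 37, 10, 30), (33, 8, 37, 29, 20), (33, 8, 37, 38, 6), (33, 8, 37, 5, 13), (9, 16, 22, 16, 33), (9, 16, 22, 20, 29), (9, 16, 22, 27, 22), (9, 20, 31, 16, 33), (9, 20, 31, 20, 29), (9, 20, 31, 27, 22)}
π[A, B]: project onto (A, B) (7 duplicate(s) eliminated) → {(33, 10), (33, 29), (33, 38), (33, 5), (9, 16), (9, 20), (9, 27)}

{(33, 10), (33, 29), (33, 38), (33, 5), (9, 16), (9, 20), (9, 27)}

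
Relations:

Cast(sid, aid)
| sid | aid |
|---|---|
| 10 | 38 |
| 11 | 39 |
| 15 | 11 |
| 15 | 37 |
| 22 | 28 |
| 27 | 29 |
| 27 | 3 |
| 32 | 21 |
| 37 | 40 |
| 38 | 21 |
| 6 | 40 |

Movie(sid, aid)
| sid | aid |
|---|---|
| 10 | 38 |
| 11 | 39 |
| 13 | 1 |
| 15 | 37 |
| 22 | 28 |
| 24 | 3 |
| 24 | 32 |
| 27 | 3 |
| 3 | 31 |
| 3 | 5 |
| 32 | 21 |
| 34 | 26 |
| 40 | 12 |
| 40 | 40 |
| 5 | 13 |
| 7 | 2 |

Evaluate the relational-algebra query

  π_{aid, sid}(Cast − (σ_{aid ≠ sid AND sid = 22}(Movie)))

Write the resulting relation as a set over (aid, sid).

{(11, 15), (21, 32), (21, 38), (29, 27), (3, 27), (37, 15), (38, 10), (39, 11), (40, 37), (40, 6)}

σ[aid ≠ sid AND sid = 22]: keep tuples satisfying aid ≠ sid AND sid = 22 → {(22, 28)}
Set difference of the two operands is {(10, 38), (11, 39), (15, 11), (15, 37), (27, 29), (27, 3), (32, 21), (37, 40), (38, 21), (6, 40)}.
π[aid, sid]: project onto (aid, sid) → {(11, 15), (21, 32), (21, 38), (29, 27), (3, 27), (37, 15), (38, 10), (39, 11), (40, 37), (40, 6)}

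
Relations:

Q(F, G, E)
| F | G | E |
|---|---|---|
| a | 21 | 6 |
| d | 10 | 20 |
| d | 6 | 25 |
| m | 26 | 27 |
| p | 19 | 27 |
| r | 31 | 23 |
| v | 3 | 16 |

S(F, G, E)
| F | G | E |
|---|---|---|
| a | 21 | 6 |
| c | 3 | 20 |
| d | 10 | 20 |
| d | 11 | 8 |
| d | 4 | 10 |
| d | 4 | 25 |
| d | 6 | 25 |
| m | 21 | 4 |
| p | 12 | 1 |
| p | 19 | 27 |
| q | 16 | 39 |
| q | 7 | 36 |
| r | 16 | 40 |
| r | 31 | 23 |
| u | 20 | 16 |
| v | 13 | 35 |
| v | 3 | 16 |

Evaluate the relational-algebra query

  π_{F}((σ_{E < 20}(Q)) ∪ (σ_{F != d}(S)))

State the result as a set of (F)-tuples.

Selection E < 20: {(a, 21, 6), (v, 3, 16)}
Selection F != d: {(a, 21, 6), (c, 3, 20), (m, 21, 4), (p, 12, 1), (p, 19, 27), (q, 16, 39), (q, 7, 36), (r, 16, 40), (r, 31, 23), (u, 20, 16), (v, 13, 35), (v, 3, 16)}
Set union of the two operands is {(a, 21, 6), (c, 3, 20), (m, 21, 4), (p, 12, 1), (p, 19, 27), (q, 16, 39), (q, 7, 36), (r, 16, 40), (r, 31, 23), (u, 20, 16), (v, 13, 35), (v, 3, 16)}.
π[F]: project onto (F) (4 duplicate(s) eliminated) → {a, c, m, p, q, r, u, v}

{a, c, m, p, q, r, u, v}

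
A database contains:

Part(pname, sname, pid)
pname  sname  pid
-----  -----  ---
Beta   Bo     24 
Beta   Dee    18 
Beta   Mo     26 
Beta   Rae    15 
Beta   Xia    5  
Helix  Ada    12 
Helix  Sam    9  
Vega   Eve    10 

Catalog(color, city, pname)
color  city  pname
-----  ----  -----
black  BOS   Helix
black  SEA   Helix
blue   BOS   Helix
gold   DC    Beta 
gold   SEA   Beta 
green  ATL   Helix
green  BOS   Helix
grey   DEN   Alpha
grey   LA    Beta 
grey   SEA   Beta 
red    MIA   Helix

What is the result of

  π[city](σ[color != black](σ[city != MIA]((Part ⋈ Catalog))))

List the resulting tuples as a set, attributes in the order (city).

Part ⋈ Catalog (natural join on pname): {(Beta, Bo, 24, gold, DC), (Beta, Bo, 24, gold, SEA), (Beta, Bo, 24, grey, LA), (Beta, Bo, 24, grey, SEA), (Beta, Dee, 18, gold, DC), (Beta, Dee, 18, gold, SEA), (Beta, Dee, 18, grey, LA), (Beta, Dee, 18, grey, SEA), (Beta, Mo, 26, gold, DC), (Beta, Mo, 26, gold, SEA), (Beta, Mo, 26, grey, LA), (Beta, Mo, 26, grey, SEA), (Beta, Rae, 15, gold, DC), (Beta, Rae, 15, gold, SEA), (Beta, Rae, 15, grey, LA), (Beta, Rae, 15, grey, SEA), (Beta, Xia, 5, gold, DC), (Beta, Xia, 5, gold, SEA), (Beta, Xia, 5, grey, LA), (Beta, Xia, 5, grey, SEA), (Helix, Ada, 12, black, BOS), (Helix, Ada, 12, black, SEA), (Helix, Ada, 12, blue, BOS), (Helix, Ada, 12, green, ATL), (Helix, Ada, 12, green, BOS), (Helix, Ada, 12, red, MIA), (Helix, Sam, 9, black, BOS), (Helix, Sam, 9, black, SEA), (Helix, Sam, 9, blue, BOS), (Helix, Sam, 9, green, ATL), (Helix, Sam, 9, green, BOS), (Helix, Sam, 9, red, MIA)}
Apply σ_{city != MIA}; surviving tuples: {(Beta, Bo, 24, gold, DC), (Beta, Bo, 24, gold, SEA), (Beta, Bo, 24, grey, LA), (Beta, Bo, 24, grey, SEA), (Beta, Dee, 18, gold, DC), (Beta, Dee, 18, gold, SEA), (Beta, Dee, 18, grey, LA), (Beta, Dee, 18, grey, SEA), (Beta, Mo, 26, gold, DC), (Beta, Mo, 26, gold, SEA), (Beta, Mo, 26, grey, LA), (Beta, Mo, 26, grey, SEA), (Beta, Rae, 15, gold, DC), (Beta, Rae, 15, gold, SEA), (Beta, Rae, 15, grey, LA), (Beta, Rae, 15, grey, SEA), (Beta, Xia, 5, gold, DC), (Beta, Xia, 5, gold, SEA), (Beta, Xia, 5, grey, LA), (Beta, Xia, 5, grey, SEA), (Helix, Ada, 12, black, BOS), (Helix, Ada, 12, black, SEA), (Helix, Ada, 12, blue, BOS), (Helix, Ada, 12, green, ATL), (Helix, Ada, 12, green, BOS), (Helix, Sam, 9, black, BOS), (Helix, Sam, 9, black, SEA), (Helix, Sam, 9, blue, BOS), (Helix, Sam, 9, green, ATL), (Helix, Sam, 9, green, BOS)}
Apply σ_{color != black}; surviving tuples: {(Beta, Bo, 24, gold, DC), (Beta, Bo, 24, gold, SEA), (Beta, Bo, 24, grey, LA), (Beta, Bo, 24, grey, SEA), (Beta, Dee, 18, gold, DC), (Beta, Dee, 18, gold, SEA), (Beta, Dee, 18, grey, LA), (Beta, Dee, 18, grey, SEA), (Beta, Mo, 26, gold, DC), (Beta, Mo, 26, gold, SEA), (Beta, Mo, 26, grey, LA), (Beta, Mo, 26, grey, SEA), (Beta, Rae, 15, gold, DC), (Beta, Rae, 15, gold, SEA), (Beta, Rae, 15, grey, LA), (Beta, Rae, 15, grey, SEA), (Beta, Xia, 5, gold, DC), (Beta, Xia, 5, gold, SEA), (Beta, Xia, 5, grey, LA), (Beta, Xia, 5, grey, SEA), (Helix, Ada, 12, blue, BOS), (Helix, Ada, 12, green, ATL), (Helix, Ada, 12, green, BOS), (Helix, Sam, 9, blue, BOS), (Helix, Sam, 9, green, ATL), (Helix, Sam, 9, green, BOS)}
Projecting to city (21 duplicate(s) eliminated): {ATL, BOS, DC, LA, SEA}

{ATL, BOS, DC, LA, SEA}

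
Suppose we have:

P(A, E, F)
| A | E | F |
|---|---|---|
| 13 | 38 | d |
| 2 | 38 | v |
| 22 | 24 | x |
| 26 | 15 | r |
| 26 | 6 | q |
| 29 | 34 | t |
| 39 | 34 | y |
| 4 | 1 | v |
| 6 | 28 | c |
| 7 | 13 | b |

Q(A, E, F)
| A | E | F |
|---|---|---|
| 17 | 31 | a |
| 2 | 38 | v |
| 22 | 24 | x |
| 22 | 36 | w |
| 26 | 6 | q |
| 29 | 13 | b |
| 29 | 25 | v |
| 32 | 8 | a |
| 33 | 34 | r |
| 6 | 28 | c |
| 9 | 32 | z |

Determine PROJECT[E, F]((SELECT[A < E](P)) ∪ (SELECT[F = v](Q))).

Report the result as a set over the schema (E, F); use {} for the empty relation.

Apply σ_{A < E}; surviving tuples: {(13, 38, d), (2, 38, v), (22, 24, x), (29, 34, t), (6, 28, c), (7, 13, b)}
Apply σ_{F = v}; surviving tuples: {(2, 38, v), (29, 25, v)}
Set union of the two operands is {(13, 38, d), (2, 38, v), (22, 24, x), (29, 25, v), (29, 34, t), (6, 28, c), (7, 13, b)}.
Projecting to E, F: {(13, b), (24, x), (25, v), (28, c), (34, t), (38, d), (38, v)}

{(13, b), (24, x), (25, v), (28, c), (34, t), (38, d), (38, v)}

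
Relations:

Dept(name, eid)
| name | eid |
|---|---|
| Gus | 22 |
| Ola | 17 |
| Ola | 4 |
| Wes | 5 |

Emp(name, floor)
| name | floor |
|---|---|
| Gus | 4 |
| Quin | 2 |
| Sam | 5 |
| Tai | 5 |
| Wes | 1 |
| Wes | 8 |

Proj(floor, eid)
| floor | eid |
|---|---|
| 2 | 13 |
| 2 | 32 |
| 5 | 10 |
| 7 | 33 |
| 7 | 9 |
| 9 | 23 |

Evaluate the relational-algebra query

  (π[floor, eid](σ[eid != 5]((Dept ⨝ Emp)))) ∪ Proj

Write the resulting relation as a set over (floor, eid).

{(2, 13), (2, 32), (4, 22), (5, 10), (7, 33), (7, 9), (9, 23)}

Natural join on name: {(Gus, 22, 4), (Wes, 5, 1), (Wes, 5, 8)}
Apply σ_{eid != 5}; surviving tuples: {(Gus, 22, 4)}
π[floor, eid]: project onto (floor, eid) → {(4, 22)}
Union: {(4, 22)} with {(2, 13), (2, 32), (5, 10), (7, 33), (7, 9), (9, 23)} → {(2, 13), (2, 32), (4, 22), (5, 10), (7, 33), (7, 9), (9, 23)}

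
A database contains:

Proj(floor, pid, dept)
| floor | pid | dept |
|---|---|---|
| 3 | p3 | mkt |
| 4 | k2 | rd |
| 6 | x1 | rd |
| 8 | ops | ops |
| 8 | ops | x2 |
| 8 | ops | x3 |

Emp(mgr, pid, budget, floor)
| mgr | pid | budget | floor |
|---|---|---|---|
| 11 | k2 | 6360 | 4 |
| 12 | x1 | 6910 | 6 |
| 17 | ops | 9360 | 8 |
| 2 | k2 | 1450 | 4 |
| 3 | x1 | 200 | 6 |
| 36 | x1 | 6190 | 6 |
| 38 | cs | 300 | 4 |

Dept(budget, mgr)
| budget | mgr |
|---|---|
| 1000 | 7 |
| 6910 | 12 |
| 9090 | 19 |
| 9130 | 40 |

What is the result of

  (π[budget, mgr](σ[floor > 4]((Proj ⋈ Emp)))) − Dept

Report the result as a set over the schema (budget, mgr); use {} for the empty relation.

{(200, 3), (6190, 36), (9360, 17)}

Joining Proj and Emp on floor, pid yields {(4, k2, rd, 11, 6360), (4, k2, rd, 2, 1450), (6, x1, rd, 12, 6910), (6, x1, rd, 3, 200), (6, x1, rd, 36, 6190), (8, ops, ops, 17, 9360), (8, ops, x2, 17, 9360), (8, ops, x3, 17, 9360)}.
Filtering on floor > 4 leaves {(6, x1, rd, 12, 6910), (6, x1, rd, 3, 200), (6, x1, rd, 36, 6190), (8, ops, ops, 17, 9360), (8, ops, x2, 17, 9360), (8, ops, x3, 17, 9360)}.
Projecting to budget, mgr (2 duplicate(s) eliminated): {(200, 3), (6190, 36), (6910, 12), (9360, 17)}
Difference: {(200, 3), (6190, 36), (6910, 12), (9360, 17)} with {(1000, 7), (6910, 12), (9090, 19), (9130, 40)} → {(200, 3), (6190, 36), (9360, 17)}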